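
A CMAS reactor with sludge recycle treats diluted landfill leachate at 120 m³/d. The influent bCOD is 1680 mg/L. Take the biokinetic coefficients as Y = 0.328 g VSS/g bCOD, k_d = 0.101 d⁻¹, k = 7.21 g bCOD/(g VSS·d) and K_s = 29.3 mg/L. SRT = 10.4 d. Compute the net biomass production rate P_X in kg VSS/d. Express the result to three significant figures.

P_X ≈ 32.2 kg VSS/d

For a completely mixed reactor with recycle the Lawrence–McCarty relation gives S = K_s·(1 + k_d·θ_c) / [θ_c·(Y·k − k_d) − 1] = 29.3 × (1 + 0.101 × 10.4) / [10.4 × (0.328 × 7.21 − 0.101) − 1] = 60.08 / 22.54 = 2.665 mg/L.
Correct the yield for decay: Y_obs = Y/(1 + k_d θ_c) = 0.328 / (1 + 0.101 × 10.4) = 0.328 / 2.050 = 0.1600.
Substrate removed = Q·(S₀ − S) = 120 m³/d × (1680 − 2.66) g/m³ = 2.01×10^5 g/d = 201.3 kg/d.
Net biomass production P_X = Y_obs × Q·(S₀ − S) = 0.1600 × 201.3 = 32.20 kg VSS/d.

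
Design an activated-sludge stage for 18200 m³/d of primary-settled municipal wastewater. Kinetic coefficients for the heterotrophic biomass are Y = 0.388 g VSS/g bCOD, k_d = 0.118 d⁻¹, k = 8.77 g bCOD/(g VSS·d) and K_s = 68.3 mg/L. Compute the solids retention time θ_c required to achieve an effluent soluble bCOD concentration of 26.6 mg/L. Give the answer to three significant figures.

Specific growth rate at S = 26.6 mg/L: μ = YkS/(K_s+S) = 0.388·8.77·26.6/(68.3+26.6) = 0.9538 d⁻¹.
1/θ_c = 0.9538 − 0.118 = 0.8358 d⁻¹, so θ_c = 1.196 d.

θ_c ≈ 1.20 d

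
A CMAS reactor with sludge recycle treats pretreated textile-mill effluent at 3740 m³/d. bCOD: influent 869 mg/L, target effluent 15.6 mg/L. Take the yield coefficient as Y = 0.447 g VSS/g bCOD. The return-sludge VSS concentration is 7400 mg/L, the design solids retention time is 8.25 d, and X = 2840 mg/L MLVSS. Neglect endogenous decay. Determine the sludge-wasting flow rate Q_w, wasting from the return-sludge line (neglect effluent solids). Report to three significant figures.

Biomass mass balance (decay neglected): V·X = Y·Q·(S₀ − S)·θ_c, so V = 0.447 × 3740 × (869 − 15.6) × 8.25 / 2840 = 4144 m³.
Wasting from the return line (neglecting effluent solids): Q_w = V·X / (θ_c·X_r) = 4144 × 2840 / (8.25 × 7400) = 192.8 m³/d.

Q_w ≈ 193 m³/d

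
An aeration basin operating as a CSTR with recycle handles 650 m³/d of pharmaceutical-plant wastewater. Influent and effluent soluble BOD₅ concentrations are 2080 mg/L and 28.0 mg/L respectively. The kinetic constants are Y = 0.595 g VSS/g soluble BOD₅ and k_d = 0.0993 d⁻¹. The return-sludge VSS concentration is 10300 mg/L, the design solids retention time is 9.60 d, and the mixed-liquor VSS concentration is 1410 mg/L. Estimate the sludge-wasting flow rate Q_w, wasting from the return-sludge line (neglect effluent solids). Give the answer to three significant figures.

Steady-state biomass mass balance: V·X·(1 + k_d·θ_c) = Y·Q·(S₀ − S)·θ_c, so V = 0.595 × 650 × (2080 − 28.0) × 9.60 / [1410 × (1 + 0.0993 × 9.60)] = 7.62×10^6 / 2754 = 2766 m³.
Wasting from the return line (neglecting effluent solids): Q_w = V·X / (θ_c·X_r) = 2766 × 1410 / (9.60 × 10300) = 39.45 m³/d.

Q_w ≈ 39.4 m³/d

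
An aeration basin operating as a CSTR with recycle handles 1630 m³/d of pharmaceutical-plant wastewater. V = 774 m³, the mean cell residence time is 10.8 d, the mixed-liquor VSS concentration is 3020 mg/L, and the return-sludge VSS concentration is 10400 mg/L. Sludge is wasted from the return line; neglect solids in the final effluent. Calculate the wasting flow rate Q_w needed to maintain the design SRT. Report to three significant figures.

Q_w = (V·X)/(θ_c X_r) = 774.0 × 3020 / (10.8 × 10400) = 20.81 m³/d.

Q_w ≈ 20.8 m³/d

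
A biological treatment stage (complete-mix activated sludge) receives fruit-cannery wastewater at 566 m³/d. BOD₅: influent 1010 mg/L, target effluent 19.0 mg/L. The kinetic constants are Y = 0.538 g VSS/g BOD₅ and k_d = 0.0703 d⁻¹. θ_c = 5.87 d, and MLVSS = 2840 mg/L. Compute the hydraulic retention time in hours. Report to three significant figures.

τ ≈ 18.7 h

From the SRT design equation V = Y Q (S₀−S) θ_c / [X (1 + k_d θ_c)] = 0.538 × 566 × (1010 − 19.0) × 5.87 / [2840 × (1 + 0.0703 × 5.87)] = 1.77×10^6 / 4012 = 441.5 m³.
Hydraulic retention time τ = V/Q = 441.5 / 566 = 0.7801 d = 18.72 h.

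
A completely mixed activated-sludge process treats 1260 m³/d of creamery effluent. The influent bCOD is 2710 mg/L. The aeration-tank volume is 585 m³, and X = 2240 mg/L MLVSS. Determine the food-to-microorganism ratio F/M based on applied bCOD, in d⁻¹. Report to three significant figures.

F/M ≈ 2.61 d⁻¹

Food-to-microorganism ratio F/M = Q S₀ / (V X) = 1260 × 2710 / (585.0 × 2240) = 2.606 d⁻¹.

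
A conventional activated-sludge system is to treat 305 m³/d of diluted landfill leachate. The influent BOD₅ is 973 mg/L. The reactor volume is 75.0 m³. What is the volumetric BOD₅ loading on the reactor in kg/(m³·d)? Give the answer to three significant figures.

L_v ≈ 3.96 kg BOD₅/(m³·d)

Volumetric loading L_v = Q·S₀ / V = 305 × 973 g/m³ / 75.00 m³ = 3957 g/(m³·d) = 3.957 kg BOD₅/(m³·d).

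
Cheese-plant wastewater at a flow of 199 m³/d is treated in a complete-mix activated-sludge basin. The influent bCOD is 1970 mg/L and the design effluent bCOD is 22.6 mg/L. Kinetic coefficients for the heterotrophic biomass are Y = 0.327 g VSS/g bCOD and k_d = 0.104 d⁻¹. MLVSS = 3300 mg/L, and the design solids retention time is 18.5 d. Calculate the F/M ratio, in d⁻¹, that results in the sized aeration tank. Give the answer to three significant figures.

From the SRT design equation V = Y Q (S₀−S) θ_c / [X (1 + k_d θ_c)] = 0.327 × 199 × (1970 − 22.6) × 18.5 / [3300 × (1 + 0.104 × 18.5)] = 2.34×10^6 / 9649 = 243.0 m³.
F/M = applied load / biomass = Q·S₀/(V·X) = 199 × 1970 / (243.0 × 3300) = 0.4890 d⁻¹.

F/M ≈ 0.489 d⁻¹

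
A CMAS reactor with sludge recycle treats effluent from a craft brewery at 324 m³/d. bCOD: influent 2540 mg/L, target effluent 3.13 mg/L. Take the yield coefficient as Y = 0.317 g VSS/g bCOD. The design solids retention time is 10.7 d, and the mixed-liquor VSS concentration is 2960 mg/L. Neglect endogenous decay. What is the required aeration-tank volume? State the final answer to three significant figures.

Biomass mass balance (decay neglected): V·X = Y·Q·(S₀ − S)·θ_c, so V = 0.317 × 324 × (2540 − 3.13) × 10.7 / 2960 = 941.9 m³.

V ≈ 942 m³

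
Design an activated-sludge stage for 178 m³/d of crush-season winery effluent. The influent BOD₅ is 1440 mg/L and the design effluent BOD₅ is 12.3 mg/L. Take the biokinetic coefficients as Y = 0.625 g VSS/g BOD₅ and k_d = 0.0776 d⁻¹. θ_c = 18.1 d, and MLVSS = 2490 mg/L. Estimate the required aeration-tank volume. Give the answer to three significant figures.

Steady-state biomass mass balance: V·X·(1 + k_d·θ_c) = Y·Q·(S₀ − S)·θ_c, so V = 0.625 × 178 × (1440 − 12.3) × 18.1 / [2490 × (1 + 0.0776 × 18.1)] = 2.87×10^6 / 5987 = 480.2 m³.

V ≈ 480 m³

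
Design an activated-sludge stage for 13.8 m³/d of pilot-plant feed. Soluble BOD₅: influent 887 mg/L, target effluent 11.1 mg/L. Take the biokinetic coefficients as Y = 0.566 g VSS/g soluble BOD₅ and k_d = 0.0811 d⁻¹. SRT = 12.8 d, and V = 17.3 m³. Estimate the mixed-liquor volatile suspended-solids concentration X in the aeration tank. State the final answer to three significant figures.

X ≈ 2480 mg/L

From V·X·(1 + k_d·θ_c) = Y·Q·(S₀ − S)·θ_c: X = 0.566 × 13.8 × (887 − 11.1) × 12.8 / [17.3 × (1 + 0.0811 × 12.8)] = 2484 mg/L.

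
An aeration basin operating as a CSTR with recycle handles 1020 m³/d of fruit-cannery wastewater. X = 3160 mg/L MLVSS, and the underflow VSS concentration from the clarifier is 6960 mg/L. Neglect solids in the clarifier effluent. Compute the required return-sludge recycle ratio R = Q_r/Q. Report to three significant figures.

R ≈ 0.832

Solids balance on the clarifier gives (1+R)X = R·X_r, so R = X/(X_r − X) = 3160 / (6960 − 3160) = 0.8316.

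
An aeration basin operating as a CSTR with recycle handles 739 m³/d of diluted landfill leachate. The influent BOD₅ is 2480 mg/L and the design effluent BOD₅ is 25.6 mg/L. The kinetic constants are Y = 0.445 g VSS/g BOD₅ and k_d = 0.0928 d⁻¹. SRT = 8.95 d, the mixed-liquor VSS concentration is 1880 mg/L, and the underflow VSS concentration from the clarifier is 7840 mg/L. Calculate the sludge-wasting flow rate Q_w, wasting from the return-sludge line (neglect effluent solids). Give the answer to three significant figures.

Q_w ≈ 56.2 m³/d

From the SRT design equation V = Y Q (S₀−S) θ_c / [X (1 + k_d θ_c)] = 0.445 × 739 × (2480 − 25.6) × 8.95 / [1880 × (1 + 0.0928 × 8.95)] = 7.22×10^6 / 3441 = 2099 m³.
Wasting from the return line (neglecting effluent solids): Q_w = V·X / (θ_c·X_r) = 2099 × 1880 / (8.95 × 7840) = 56.24 m³/d.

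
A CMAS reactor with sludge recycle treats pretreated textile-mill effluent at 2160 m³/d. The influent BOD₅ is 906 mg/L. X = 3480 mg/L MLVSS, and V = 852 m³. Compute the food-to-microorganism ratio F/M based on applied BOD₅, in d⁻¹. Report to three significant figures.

F/M = Q·S₀ / (V·X) = 2160 × 906 / (852.0 × 3480) = 0.6600 g BOD₅·(g VSS·d)⁻¹.

F/M ≈ 0.660 d⁻¹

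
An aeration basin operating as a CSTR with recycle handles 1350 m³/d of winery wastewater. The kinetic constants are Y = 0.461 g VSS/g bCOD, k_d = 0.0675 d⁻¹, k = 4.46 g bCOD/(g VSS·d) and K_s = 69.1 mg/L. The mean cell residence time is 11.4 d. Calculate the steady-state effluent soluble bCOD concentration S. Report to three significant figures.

Effluent substrate depends only on kinetics and SRT: S = K_s(1 + k_d θ_c) / [θ_c(Yk − k_d) − 1] = 69.1 × (1 + 0.0675 × 11.4) / [11.4 × (0.461 × 4.46 − 0.0675) − 1] = 122.3 / 21.67 = 5.643 mg/L.

S ≈ 5.64 mg/L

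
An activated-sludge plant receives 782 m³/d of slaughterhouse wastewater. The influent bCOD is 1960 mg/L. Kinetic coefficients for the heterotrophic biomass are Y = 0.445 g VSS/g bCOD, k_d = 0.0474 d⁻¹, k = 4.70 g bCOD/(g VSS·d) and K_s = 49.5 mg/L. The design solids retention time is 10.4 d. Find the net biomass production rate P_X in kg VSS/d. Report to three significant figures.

Effluent substrate depends only on kinetics and SRT: S = K_s(1 + k_d θ_c) / [θ_c(Yk − k_d) − 1] = 49.5 × (1 + 0.0474 × 10.4) / [10.4 × (0.445 × 4.70 − 0.0474) − 1] = 73.90 / 20.26 = 3.648 mg/L.
Correct the yield for decay: Y_obs = Y/(1 + k_d θ_c) = 0.445 / (1 + 0.0474 × 10.4) = 0.445 / 1.493 = 0.2981.
Substrate removed = Q·(S₀ − S) = 782 m³/d × (1960 − 3.65) g/m³ = 1.53×10^6 g/d = 1530 kg/d.
So the net sludge growth is P_X = 0.2981 × 1530 = 456.0 kg VSS/d.

P_X ≈ 456 kg VSS/d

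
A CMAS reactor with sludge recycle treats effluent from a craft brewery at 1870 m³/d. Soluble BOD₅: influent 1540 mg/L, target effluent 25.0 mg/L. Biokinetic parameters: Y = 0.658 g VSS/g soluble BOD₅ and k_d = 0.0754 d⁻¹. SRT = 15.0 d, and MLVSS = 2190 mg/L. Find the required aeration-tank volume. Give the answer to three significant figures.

V ≈ 5990 m³

From the SRT design equation V = Y Q (S₀−S) θ_c / [X (1 + k_d θ_c)] = 0.658 × 1870 × (1540 − 25.0) × 15.0 / [2190 × (1 + 0.0754 × 15.0)] = 2.8×10^7 / 4667 = 5992 m³.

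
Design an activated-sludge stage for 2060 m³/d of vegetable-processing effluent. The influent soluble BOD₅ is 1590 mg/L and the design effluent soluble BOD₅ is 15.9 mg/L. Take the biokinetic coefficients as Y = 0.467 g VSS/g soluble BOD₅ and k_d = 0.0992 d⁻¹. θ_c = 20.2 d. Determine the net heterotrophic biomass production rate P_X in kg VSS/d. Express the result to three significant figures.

P_X ≈ 504 kg VSS/d

The observed yield is Y_obs = Y/(1 + k_d·θ_c) = 0.467 / (1 + 0.0992 × 20.2) = 0.467 / 3.004 = 0.1555 g VSS per g soluble BOD₅ removed.
Substrate removed = Q·(S₀ − S) = 2060 m³/d × (1590 − 15.9) g/m³ = 3.24×10^6 g/d = 3243 kg/d.
Biomass produced: P_X = Y_obs·Q·ΔS = 0.1555 × 3243 ≈ 504.1 kg VSS/d.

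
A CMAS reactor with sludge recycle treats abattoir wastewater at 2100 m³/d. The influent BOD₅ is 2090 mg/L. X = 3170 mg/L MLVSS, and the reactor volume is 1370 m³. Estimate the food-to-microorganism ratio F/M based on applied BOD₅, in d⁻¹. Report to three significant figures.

Food-to-microorganism ratio F/M = Q S₀ / (V X) = 2100 × 2090 / (1370 × 3170) = 1.011 d⁻¹.

F/M ≈ 1.01 d⁻¹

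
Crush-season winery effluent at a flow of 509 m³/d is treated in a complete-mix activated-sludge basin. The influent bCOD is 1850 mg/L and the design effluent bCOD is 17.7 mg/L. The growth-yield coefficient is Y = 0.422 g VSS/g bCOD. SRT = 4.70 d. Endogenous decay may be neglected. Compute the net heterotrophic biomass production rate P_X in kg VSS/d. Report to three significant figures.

With endogenous decay neglected, the observed yield equals the true yield: Y_obs = Y = 0.422 g VSS/g bCOD.
Q·(S₀ − S) = 509 × (1850 − 17.7) × 10⁻³ = 932.6 kg/d removed.
Biomass produced: P_X = Y_obs·Q·ΔS = 0.4220 × 932.6 ≈ 393.6 kg VSS/d.

P_X ≈ 394 kg VSS/d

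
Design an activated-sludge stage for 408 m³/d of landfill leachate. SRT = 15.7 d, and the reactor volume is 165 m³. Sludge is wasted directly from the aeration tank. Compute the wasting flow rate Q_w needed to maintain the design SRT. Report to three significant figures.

Q_w ≈ 10.5 m³/d

Wasting from the aeration tank: Q_w = V / θ_c = 165.0 / 15.7 = 10.51 m³/d.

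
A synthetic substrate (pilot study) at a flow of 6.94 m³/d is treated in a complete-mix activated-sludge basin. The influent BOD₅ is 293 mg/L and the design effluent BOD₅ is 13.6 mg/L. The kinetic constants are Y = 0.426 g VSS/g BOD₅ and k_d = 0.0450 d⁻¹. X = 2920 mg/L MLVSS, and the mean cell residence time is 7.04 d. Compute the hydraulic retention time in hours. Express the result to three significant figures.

Steady-state biomass mass balance: V·X·(1 + k_d·θ_c) = Y·Q·(S₀ − S)·θ_c, so V = 0.426 × 6.94 × (293 − 13.6) × 7.04 / [2920 × (1 + 0.0450 × 7.04)] = 5.82×10^3 / 3845 = 1.512 m³.
Hydraulic retention time τ = V/Q = 1.512 / 6.94 = 0.2179 d = 5.230 h.

τ ≈ 5.23 h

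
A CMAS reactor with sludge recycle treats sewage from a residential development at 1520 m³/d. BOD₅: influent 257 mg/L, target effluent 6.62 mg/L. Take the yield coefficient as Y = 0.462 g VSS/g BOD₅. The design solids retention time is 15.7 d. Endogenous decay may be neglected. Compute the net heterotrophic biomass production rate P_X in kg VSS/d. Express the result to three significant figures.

P_X ≈ 176 kg VSS/d

With endogenous decay neglected, the observed yield equals the true yield: Y_obs = Y = 0.462 g VSS/g BOD₅.
ΔS = 257 − 6.62 = 250.4 mg/L, so the substrate removal rate is 1520 × 250.4/1000 = 380.6 kg BOD₅/d.
Net biomass production P_X = Y_obs × Q·(S₀ − S) = 0.4620 × 380.6 = 175.8 kg VSS/d.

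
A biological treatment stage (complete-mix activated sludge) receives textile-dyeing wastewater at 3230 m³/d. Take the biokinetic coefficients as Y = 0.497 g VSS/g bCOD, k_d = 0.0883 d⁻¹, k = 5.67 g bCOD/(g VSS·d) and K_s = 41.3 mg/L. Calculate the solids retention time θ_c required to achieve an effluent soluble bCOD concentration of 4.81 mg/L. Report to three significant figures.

From 1/θ_c = Y·k·S/(K_s + S) − k_d: Y·k·S/(K_s+S) = 0.497 × 5.67 × 4.81 / (41.3 + 4.81) = 0.2940 d⁻¹.
θ_c = 1/(μ − k_d) = 1/(0.2940 − 0.0883) = 1/0.2057 = 4.862 d.

θ_c ≈ 4.86 d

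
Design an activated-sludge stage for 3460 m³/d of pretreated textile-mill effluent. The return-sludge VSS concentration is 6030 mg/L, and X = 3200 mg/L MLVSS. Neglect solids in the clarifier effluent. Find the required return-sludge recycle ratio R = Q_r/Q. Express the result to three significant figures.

R ≈ 1.13

Mass balance around the secondary clarifier (neglecting effluent solids): R = X / (X_r − X) = 3200 / (6030 − 3200) = 1.131.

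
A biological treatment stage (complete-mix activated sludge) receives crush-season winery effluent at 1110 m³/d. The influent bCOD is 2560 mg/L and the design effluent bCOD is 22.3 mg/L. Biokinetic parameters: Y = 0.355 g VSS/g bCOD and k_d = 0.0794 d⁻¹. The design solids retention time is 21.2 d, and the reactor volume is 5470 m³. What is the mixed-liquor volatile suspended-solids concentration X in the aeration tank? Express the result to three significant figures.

Solving the biomass balance for X: X = Y Q (S₀−S) θ_c / [V (1+k_d θ_c)] = 0.355 × 1110 × (2560 − 22.3) × 21.2 / [5470 × (1 + 0.0794 × 21.2)] = 1444 mg/L.

X ≈ 1440 mg/L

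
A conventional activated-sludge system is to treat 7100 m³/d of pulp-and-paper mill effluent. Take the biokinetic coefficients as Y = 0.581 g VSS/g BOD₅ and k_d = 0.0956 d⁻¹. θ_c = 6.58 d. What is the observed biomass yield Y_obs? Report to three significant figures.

Correct the yield for decay: Y_obs = Y/(1 + k_d θ_c) = 0.581 / (1 + 0.0956 × 6.58) = 0.581 / 1.629 = 0.3567.

Y_obs ≈ 0.357 g VSS/g BOD₅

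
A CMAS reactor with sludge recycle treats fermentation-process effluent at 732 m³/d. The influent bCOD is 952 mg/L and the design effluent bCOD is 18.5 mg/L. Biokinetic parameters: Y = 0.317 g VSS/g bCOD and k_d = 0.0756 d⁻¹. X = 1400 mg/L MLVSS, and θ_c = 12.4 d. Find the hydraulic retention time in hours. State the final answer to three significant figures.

τ ≈ 32.5 h

Rearranging the biomass balance for a CMAS with decay, V = Y·Q·ΔS·θ_c / [X·(1+k_d θ_c)] = 0.317 × 732 × (952 − 18.5) × 12.4 / [1400 × (1 + 0.0756 × 12.4)] = 2.69×10^6 / 2712 = 990.3 m³.
τ = V/Q = 990.3/732 = 1.353 d, or 32.47 h.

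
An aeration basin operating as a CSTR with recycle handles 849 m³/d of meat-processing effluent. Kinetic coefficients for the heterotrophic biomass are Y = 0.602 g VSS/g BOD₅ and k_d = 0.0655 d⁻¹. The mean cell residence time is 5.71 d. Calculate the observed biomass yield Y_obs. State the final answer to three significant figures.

Y_obs ≈ 0.438 g VSS/g BOD₅

Correct the yield for decay: Y_obs = Y/(1 + k_d θ_c) = 0.602 / (1 + 0.0655 × 5.71) = 0.602 / 1.374 = 0.4381.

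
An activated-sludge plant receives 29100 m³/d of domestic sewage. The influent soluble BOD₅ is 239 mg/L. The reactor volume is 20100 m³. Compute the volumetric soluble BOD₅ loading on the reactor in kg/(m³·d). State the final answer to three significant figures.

L_v ≈ 0.346 kg soluble BOD₅/(m³·d)

L_v = Q S₀ / V = 29100 × 239 × 10⁻³ / 20100 = 0.3460 kg/(m³·d).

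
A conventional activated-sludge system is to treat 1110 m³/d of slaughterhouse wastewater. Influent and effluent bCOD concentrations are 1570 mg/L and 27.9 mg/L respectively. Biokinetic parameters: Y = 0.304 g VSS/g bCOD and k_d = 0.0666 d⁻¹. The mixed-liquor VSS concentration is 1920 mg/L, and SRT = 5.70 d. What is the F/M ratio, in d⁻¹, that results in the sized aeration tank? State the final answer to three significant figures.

F/M ≈ 0.811 d⁻¹

From the SRT design equation V = Y Q (S₀−S) θ_c / [X (1 + k_d θ_c)] = 0.304 × 1110 × (1570 − 27.9) × 5.70 / [1920 × (1 + 0.0666 × 5.70)] = 2.97×10^6 / 2649 = 1120 m³.
F/M = applied load / biomass = Q·S₀/(V·X) = 1110 × 1570 / (1120 × 1920) = 0.8106 d⁻¹.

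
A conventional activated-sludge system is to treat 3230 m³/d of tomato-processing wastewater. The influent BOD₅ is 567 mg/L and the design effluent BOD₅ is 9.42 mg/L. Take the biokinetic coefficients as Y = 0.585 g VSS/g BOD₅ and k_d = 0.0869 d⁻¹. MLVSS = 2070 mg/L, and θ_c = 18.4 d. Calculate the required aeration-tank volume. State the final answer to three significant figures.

V ≈ 3600 m³

Steady-state biomass mass balance: V·X·(1 + k_d·θ_c) = Y·Q·(S₀ − S)·θ_c, so V = 0.585 × 3230 × (567 − 9.42) × 18.4 / [2070 × (1 + 0.0869 × 18.4)] = 1.94×10^7 / 5380 = 3603 m³.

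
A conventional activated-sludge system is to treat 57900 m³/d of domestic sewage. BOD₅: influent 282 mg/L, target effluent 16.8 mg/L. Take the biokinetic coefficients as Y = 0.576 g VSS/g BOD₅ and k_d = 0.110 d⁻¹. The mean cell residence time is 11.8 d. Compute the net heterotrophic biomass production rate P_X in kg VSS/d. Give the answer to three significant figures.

Correct the yield for decay: Y_obs = Y/(1 + k_d θ_c) = 0.576 / (1 + 0.110 × 11.8) = 0.576 / 2.298 = 0.2507.
ΔS = 282 − 16.8 = 265.2 mg/L, so the substrate removal rate is 57900 × 265.2/1000 = 15355 kg BOD₅/d.
So the net sludge growth is P_X = 0.2507 × 15355 = 3849 kg VSS/d.

P_X ≈ 3850 kg VSS/d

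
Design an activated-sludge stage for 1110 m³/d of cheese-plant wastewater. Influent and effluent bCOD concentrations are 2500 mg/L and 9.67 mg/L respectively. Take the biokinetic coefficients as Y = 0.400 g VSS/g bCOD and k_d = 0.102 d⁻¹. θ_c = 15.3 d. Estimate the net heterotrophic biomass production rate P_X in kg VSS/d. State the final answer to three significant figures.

Observed yield with endogenous decay: Y_obs = Y / (1 + k_d·θ_c) = 0.400 / (1 + 0.102 × 15.3) = 0.400 / 2.561 = 0.1562 g VSS/g bCOD.
Mass of bCOD removed per day: Q(S₀ − S) = 1110 × 2490 g/m³ = 2764 kg/d.
Biomass produced: P_X = Y_obs·Q·ΔS = 0.1562 × 2764 ≈ 431.8 kg VSS/d.

P_X ≈ 432 kg VSS/d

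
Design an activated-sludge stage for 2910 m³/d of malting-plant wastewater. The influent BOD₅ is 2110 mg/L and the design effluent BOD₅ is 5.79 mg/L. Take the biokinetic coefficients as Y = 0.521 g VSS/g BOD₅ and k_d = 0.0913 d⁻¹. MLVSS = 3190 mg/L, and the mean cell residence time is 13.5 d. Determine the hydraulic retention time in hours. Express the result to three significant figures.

τ ≈ 49.9 h

Steady-state biomass mass balance: V·X·(1 + k_d·θ_c) = Y·Q·(S₀ − S)·θ_c, so V = 0.521 × 2910 × (2110 − 5.79) × 13.5 / [3190 × (1 + 0.0913 × 13.5)] = 4.31×10^7 / 7122 = 6047 m³.
Hydraulic retention time τ = V/Q = 6047 / 2910 = 2.078 d = 49.87 h.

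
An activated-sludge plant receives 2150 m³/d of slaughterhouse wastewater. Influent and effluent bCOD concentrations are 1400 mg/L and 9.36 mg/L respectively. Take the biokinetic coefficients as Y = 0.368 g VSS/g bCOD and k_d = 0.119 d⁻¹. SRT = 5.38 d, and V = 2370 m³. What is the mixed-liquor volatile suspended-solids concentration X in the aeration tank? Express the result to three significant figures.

From V·X·(1 + k_d·θ_c) = Y·Q·(S₀ − S)·θ_c: X = 0.368 × 2150 × (1400 − 9.36) × 5.38 / [2370 × (1 + 0.119 × 5.38)] = 1523 mg/L.

X ≈ 1520 mg/L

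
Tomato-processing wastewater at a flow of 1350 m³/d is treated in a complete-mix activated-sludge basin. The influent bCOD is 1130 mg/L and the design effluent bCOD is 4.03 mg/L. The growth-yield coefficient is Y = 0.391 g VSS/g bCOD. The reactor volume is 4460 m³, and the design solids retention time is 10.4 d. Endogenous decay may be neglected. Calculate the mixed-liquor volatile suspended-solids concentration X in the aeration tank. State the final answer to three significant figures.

X ≈ 1390 mg/L

Without decay, X = Y Q (S₀−S) θ_c / V = 0.391 × 1350 × (1130 − 4.03) × 10.4 / 4460 = 1386 mg/L.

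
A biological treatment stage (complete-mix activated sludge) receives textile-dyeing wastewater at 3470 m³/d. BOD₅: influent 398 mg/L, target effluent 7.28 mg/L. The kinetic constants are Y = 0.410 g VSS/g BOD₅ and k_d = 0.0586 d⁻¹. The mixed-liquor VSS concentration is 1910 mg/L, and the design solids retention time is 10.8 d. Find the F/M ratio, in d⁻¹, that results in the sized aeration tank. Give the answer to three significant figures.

Steady-state biomass mass balance: V·X·(1 + k_d·θ_c) = Y·Q·(S₀ − S)·θ_c, so V = 0.410 × 3470 × (398 − 7.28) × 10.8 / [1910 × (1 + 0.0586 × 10.8)] = 6×10^6 / 3119 = 1925 m³.
Food-to-microorganism ratio F/M = Q S₀ / (V X) = 3470 × 398 / (1925 × 1910) = 0.3756 d⁻¹.

F/M ≈ 0.376 d⁻¹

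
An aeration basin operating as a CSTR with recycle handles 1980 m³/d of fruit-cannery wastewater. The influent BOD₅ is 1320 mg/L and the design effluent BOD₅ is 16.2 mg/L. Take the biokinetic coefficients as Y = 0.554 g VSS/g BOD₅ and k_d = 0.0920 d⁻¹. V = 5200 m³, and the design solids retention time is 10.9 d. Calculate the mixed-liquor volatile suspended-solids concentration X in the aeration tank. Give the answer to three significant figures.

X ≈ 1500 mg/L

Solving the biomass balance for X: X = Y Q (S₀−S) θ_c / [V (1+k_d θ_c)] = 0.554 × 1980 × (1320 − 16.2) × 10.9 / [5200 × (1 + 0.0920 × 10.9)] = 1497 mg/L.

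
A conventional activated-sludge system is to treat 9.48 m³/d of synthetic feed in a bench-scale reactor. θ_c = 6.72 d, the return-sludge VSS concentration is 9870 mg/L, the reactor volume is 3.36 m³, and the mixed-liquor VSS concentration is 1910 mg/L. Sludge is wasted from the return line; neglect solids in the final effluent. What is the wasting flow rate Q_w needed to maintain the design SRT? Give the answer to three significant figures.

Q_w = (V·X)/(θ_c X_r) = 3.360 × 1910 / (6.72 × 9870) = 0.09676 m³/d.

Q_w ≈ 0.0968 m³/d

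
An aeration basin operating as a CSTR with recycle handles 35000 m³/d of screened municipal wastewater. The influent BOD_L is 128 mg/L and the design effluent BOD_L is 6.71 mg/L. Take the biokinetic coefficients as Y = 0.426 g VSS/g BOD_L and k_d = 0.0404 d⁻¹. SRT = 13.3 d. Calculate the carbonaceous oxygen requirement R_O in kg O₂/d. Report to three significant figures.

The observed yield is Y_obs = Y/(1 + k_d·θ_c) = 0.426 / (1 + 0.0404 × 13.3) = 0.426 / 1.537 = 0.2771 g VSS per g BOD_L removed.
ΔS = 128 − 6.71 = 121.3 mg/L, so the substrate removal rate is 35000 × 121.3/1000 = 4245 kg BOD_L/d.
Net sludge production P_X = 0.2771 × 4245 = 1176 kg VSS/d.
R_O = Q·(S₀ − S) − 1.42·P_X = 4245 − 1.42 × 1176 = 2575 kg O₂/d.

R_O ≈ 2570 kg O₂/d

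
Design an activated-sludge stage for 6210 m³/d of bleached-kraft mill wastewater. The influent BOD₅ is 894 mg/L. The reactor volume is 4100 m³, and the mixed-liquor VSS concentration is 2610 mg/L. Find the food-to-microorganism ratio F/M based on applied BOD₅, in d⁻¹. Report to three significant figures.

F/M ≈ 0.519 d⁻¹

Food-to-microorganism ratio F/M = Q S₀ / (V X) = 6210 × 894 / (4100 × 2610) = 0.5188 d⁻¹.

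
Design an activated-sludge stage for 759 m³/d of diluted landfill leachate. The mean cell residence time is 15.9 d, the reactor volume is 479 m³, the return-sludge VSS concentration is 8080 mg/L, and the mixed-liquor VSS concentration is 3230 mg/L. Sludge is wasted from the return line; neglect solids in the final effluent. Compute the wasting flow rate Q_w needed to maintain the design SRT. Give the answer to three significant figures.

Q_w = (V·X)/(θ_c X_r) = 479.0 × 3230 / (15.9 × 8080) = 12.04 m³/d.

Q_w ≈ 12.0 m³/d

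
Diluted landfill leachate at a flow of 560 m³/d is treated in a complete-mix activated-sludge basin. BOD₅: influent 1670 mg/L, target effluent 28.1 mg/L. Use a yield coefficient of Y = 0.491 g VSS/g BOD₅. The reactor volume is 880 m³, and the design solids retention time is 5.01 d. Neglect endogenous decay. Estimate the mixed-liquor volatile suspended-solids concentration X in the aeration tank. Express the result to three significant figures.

X = Y·Q·ΔS·θ_c / V = 0.491 × 560 × (1670 − 28.1) × 5.01 / 880 = 2570 mg/L.

X ≈ 2570 mg/L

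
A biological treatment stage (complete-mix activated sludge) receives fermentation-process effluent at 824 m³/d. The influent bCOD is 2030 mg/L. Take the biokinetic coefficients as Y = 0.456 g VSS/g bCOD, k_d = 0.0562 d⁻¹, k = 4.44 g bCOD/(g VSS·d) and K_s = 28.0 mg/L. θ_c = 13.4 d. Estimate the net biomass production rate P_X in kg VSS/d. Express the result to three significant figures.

P_X ≈ 435 kg VSS/d

For a completely mixed reactor with recycle the Lawrence–McCarty relation gives S = K_s·(1 + k_d·θ_c) / [θ_c·(Y·k − k_d) − 1] = 28.0 × (1 + 0.0562 × 13.4) / [13.4 × (0.456 × 4.44 − 0.0562) − 1] = 49.09 / 25.38 = 1.934 mg/L.
Correct the yield for decay: Y_obs = Y/(1 + k_d θ_c) = 0.456 / (1 + 0.0562 × 13.4) = 0.456 / 1.753 = 0.2601.
Substrate removed = Q·(S₀ − S) = 824 m³/d × (2030 − 1.93) g/m³ = 1.67×10^6 g/d = 1671 kg/d.
Net biomass production P_X = Y_obs × Q·(S₀ − S) = 0.2601 × 1671 = 434.7 kg VSS/d.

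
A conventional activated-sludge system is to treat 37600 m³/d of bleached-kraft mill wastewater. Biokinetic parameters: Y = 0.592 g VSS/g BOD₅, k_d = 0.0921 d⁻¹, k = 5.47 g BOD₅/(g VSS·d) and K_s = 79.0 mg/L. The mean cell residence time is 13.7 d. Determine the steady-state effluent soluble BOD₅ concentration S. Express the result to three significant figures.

S ≈ 4.24 mg/L

Effluent substrate depends only on kinetics and SRT: S = K_s(1 + k_d θ_c) / [θ_c(Yk − k_d) − 1] = 79.0 × (1 + 0.0921 × 13.7) / [13.7 × (0.592 × 5.47 − 0.0921) − 1] = 178.7 / 42.10 = 4.244 mg/L.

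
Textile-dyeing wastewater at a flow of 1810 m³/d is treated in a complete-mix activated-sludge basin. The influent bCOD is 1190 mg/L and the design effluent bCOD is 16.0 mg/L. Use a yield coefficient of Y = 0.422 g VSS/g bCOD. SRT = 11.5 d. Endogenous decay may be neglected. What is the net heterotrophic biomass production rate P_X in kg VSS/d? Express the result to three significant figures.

P_X ≈ 897 kg VSS/d

Since k_d ≈ 0, Y_obs = Y = 0.422 g VSS/g bCOD.
Substrate removed = Q·(S₀ − S) = 1810 m³/d × (1190 − 16.0) g/m³ = 2.12×10^6 g/d = 2125 kg/d.
So the net sludge growth is P_X = 0.4220 × 2125 = 896.7 kg VSS/d.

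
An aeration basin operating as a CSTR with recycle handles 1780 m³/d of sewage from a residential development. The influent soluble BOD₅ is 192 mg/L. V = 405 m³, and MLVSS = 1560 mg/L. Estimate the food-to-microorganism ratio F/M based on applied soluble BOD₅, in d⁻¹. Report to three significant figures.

F/M = Q·S₀ / (V·X) = 1780 × 192 / (405.0 × 1560) = 0.5409 g soluble BOD₅·(g VSS·d)⁻¹.

F/M ≈ 0.541 d⁻¹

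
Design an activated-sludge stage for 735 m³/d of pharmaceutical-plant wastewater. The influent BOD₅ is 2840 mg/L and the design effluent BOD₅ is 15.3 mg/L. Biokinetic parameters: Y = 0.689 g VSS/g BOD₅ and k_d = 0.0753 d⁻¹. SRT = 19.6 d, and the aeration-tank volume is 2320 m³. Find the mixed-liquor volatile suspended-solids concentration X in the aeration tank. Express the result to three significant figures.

X = Y·Q·ΔS·θ_c / [V·(1 + k_d θ_c)] = 0.689 × 735 × (2840 − 15.3) × 19.6 / [2320 × (1 + 0.0753 × 19.6)] = 4881 mg/L.

X ≈ 4880 mg/L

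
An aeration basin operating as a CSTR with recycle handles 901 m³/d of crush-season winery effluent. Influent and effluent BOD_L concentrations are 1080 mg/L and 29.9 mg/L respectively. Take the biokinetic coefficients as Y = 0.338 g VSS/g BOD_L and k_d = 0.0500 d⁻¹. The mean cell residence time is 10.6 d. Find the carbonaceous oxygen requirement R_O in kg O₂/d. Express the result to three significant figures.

Correct the yield for decay: Y_obs = Y/(1 + k_d θ_c) = 0.338 / (1 + 0.0500 × 10.6) = 0.338 / 1.530 = 0.2209.
Mass of BOD_L removed per day: Q(S₀ − S) = 901 × 1050 g/m³ = 946.1 kg/d.
Net sludge production P_X = 0.2209 × 946.1 = 209.0 kg VSS/d.
R_O = Q·(S₀ − S) − 1.42·P_X = 946.1 − 1.42 × 209.0 = 649.3 kg O₂/d.

R_O ≈ 649 kg O₂/d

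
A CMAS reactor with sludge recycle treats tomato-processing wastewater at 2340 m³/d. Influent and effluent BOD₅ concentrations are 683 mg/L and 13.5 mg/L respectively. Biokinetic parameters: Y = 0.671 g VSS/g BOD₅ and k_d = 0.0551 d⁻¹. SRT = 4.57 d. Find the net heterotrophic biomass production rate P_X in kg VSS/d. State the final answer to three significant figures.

P_X ≈ 840 kg VSS/d

The observed yield is Y_obs = Y/(1 + k_d·θ_c) = 0.671 / (1 + 0.0551 × 4.57) = 0.671 / 1.252 = 0.5360 g VSS per g BOD₅ removed.
Q·(S₀ − S) = 2340 × (683 − 13.5) × 10⁻³ = 1567 kg/d removed.
P_X = Y_obs · Q(S₀ − S) = 0.5360 × 1567 = 839.8 kg VSS/d.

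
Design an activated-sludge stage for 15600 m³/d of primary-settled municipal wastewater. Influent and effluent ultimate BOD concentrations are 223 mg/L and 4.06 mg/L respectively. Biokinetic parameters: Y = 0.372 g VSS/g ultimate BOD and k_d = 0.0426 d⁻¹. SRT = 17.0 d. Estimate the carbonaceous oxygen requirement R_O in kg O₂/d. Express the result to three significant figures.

R_O ≈ 2370 kg O₂/d

The observed yield is Y_obs = Y/(1 + k_d·θ_c) = 0.372 / (1 + 0.0426 × 17.0) = 0.372 / 1.724 = 0.2158 g VSS per g ultimate BOD removed.
Substrate removed = Q·(S₀ − S) = 15600 m³/d × (223 − 4.06) g/m³ = 3.42×10^6 g/d = 3415 kg/d.
P_X = Y_obs·Q·(S₀ − S) = 0.2158 × 3415 = 736.9 kg VSS/d.
R_O = Q·ΔS − 1.42 P_X = 3415 − 1046 = 2369 kg O₂/d.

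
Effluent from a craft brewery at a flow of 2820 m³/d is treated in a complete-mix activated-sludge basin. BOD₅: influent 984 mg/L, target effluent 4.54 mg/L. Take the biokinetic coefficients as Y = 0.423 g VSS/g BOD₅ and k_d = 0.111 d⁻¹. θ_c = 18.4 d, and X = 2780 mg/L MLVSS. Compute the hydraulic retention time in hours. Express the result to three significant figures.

τ ≈ 21.6 h

Rearranging the biomass balance for a CMAS with decay, V = Y·Q·ΔS·θ_c / [X·(1+k_d θ_c)] = 0.423 × 2820 × (984 − 4.54) × 18.4 / [2780 × (1 + 0.111 × 18.4)] = 2.15×10^7 / 8458 = 2542 m³.
τ = V/Q = 2542/2820 = 0.9013 d, or 21.63 h.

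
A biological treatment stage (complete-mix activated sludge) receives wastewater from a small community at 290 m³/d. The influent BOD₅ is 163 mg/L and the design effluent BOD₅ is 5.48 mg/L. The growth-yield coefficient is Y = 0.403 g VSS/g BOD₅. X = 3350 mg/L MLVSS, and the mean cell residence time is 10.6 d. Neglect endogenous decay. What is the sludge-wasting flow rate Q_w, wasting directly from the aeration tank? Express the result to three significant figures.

V·X = Y·Q·ΔS·θ_c gives V = 0.403 × 290 × (163 − 5.48) × 10.6 / 3350 = 58.25 m³.
With mixed-liquor wasting, θ_c = V/Q_w, so Q_w = V/θ_c = 58.25/10.6 = 5.495 m³/d.

Q_w ≈ 5.50 m³/d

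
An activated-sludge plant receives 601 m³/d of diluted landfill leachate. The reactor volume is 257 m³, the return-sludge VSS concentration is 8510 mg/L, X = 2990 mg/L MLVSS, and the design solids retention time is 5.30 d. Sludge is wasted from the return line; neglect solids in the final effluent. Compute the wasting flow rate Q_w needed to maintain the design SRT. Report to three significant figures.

Q_w ≈ 17.0 m³/d

θ_c = V·X/(Q_w·X_r) when wasting from the recycle, so Q_w = V·X/(θ_c·X_r) = 257.0 × 2990 / (5.30 × 8510) = 17.04 m³/d.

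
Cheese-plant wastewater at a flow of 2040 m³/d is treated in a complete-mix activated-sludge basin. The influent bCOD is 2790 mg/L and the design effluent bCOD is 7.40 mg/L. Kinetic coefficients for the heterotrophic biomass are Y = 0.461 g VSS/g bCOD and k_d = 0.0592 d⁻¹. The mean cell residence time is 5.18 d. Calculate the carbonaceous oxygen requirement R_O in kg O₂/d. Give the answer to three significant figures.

R_O ≈ 2830 kg O₂/d

Correct the yield for decay: Y_obs = Y/(1 + k_d θ_c) = 0.461 / (1 + 0.0592 × 5.18) = 0.461 / 1.307 = 0.3528.
Substrate removed = Q·(S₀ − S) = 2040 m³/d × (2790 − 7.40) g/m³ = 5.68×10^6 g/d = 5677 kg/d.
P_X = Y_obs·Q·(S₀ − S) = 0.3528 × 5677 = 2003 kg VSS/d.
R_O = Q·ΔS − 1.42 P_X = 5677 − 2844 = 2833 kg O₂/d.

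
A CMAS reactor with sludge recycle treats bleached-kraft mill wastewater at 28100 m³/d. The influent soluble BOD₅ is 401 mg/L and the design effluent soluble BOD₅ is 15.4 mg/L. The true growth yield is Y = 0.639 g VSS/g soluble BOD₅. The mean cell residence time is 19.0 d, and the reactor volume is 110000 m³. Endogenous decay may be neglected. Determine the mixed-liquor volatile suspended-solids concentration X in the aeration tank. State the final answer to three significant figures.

X ≈ 1200 mg/L

Without decay, X = Y Q (S₀−S) θ_c / V = 0.639 × 28100 × (401 − 15.4) × 19.0 / 110000 = 1196 mg/L.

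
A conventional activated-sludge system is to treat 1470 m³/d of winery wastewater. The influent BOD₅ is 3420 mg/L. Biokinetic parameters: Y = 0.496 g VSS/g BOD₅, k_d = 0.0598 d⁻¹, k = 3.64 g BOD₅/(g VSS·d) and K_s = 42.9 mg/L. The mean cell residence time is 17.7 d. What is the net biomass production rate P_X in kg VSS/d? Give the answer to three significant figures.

P_X ≈ 1210 kg VSS/d

For a completely mixed reactor with recycle the Lawrence–McCarty relation gives S = K_s·(1 + k_d·θ_c) / [θ_c·(Y·k − k_d) − 1] = 42.9 × (1 + 0.0598 × 17.7) / [17.7 × (0.496 × 3.64 − 0.0598) − 1] = 88.31 / 29.90 = 2.954 mg/L.
Correct the yield for decay: Y_obs = Y/(1 + k_d θ_c) = 0.496 / (1 + 0.0598 × 17.7) = 0.496 / 2.058 = 0.2410.
ΔS = 3420 − 2.95 = 3417 mg/L, so the substrate removal rate is 1470 × 3417/1000 = 5023 kg BOD₅/d.
So the net sludge growth is P_X = 0.2410 × 5023 = 1210 kg VSS/d.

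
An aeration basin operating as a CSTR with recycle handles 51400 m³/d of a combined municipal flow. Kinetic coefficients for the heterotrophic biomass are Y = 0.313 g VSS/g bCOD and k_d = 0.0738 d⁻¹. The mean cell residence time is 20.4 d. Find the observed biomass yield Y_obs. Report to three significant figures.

Y_obs ≈ 0.125 g VSS/g bCOD

Correct the yield for decay: Y_obs = Y/(1 + k_d θ_c) = 0.313 / (1 + 0.0738 × 20.4) = 0.313 / 2.506 = 0.1249.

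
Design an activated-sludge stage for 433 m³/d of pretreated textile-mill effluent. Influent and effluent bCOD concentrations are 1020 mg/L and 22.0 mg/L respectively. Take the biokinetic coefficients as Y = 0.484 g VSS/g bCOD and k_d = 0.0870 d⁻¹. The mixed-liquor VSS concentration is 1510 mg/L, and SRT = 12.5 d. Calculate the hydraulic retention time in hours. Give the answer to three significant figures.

τ ≈ 46.0 h

From the SRT design equation V = Y Q (S₀−S) θ_c / [X (1 + k_d θ_c)] = 0.484 × 433 × (1020 − 22.0) × 12.5 / [1510 × (1 + 0.0870 × 12.5)] = 2.61×10^6 / 3152 = 829.4 m³.
HRT = V/Q = 829.4 m³ / 433 m³·d⁻¹ = 1.916 d × 24 = 45.97 h.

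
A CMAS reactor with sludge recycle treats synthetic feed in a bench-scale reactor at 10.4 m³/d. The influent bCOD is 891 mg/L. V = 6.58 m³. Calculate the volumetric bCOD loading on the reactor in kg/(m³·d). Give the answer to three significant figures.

L_v ≈ 1.41 kg bCOD/(m³·d)

L_v = Q S₀ / V = 10.4 × 891 × 10⁻³ / 6.580 = 1.408 kg/(m³·d).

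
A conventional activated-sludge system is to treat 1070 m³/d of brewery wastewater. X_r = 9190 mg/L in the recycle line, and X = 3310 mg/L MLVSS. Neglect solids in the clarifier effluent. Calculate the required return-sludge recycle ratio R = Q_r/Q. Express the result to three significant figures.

R ≈ 0.563

Mass balance around the secondary clarifier (neglecting effluent solids): R = X / (X_r − X) = 3310 / (9190 − 3310) = 0.5629.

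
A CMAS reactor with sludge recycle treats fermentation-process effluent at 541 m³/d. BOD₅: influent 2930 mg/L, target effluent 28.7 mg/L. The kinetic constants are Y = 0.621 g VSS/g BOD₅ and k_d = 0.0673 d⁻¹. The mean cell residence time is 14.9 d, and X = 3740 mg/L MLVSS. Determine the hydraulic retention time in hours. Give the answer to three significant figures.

τ ≈ 86.0 h

Steady-state biomass mass balance: V·X·(1 + k_d·θ_c) = Y·Q·(S₀ − S)·θ_c, so V = 0.621 × 541 × (2930 − 28.7) × 14.9 / [3740 × (1 + 0.0673 × 14.9)] = 1.45×10^7 / 7490 = 1939 m³.
Hydraulic retention time τ = V/Q = 1939 / 541 = 3.584 d = 86.02 h.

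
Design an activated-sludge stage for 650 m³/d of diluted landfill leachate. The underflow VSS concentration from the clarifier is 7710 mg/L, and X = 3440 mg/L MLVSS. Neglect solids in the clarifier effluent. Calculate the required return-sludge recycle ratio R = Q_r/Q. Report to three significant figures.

R = Q_r/Q = X/(X_r − X) = 3440 / (7710 − 3440) = 0.8056.

R ≈ 0.806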